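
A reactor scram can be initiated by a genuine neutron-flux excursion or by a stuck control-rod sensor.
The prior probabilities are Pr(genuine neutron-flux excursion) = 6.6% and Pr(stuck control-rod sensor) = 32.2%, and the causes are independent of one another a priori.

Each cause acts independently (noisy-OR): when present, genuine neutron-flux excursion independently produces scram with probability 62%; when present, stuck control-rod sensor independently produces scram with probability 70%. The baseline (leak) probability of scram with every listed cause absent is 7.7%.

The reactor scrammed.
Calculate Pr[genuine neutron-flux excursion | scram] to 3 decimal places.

Under noisy-OR, P(scram | causes) = 1 − (1−0.077)·∏(1−qᵢ) over the active causes.
Sum P(scram|·) weighted by the priors over the 4 (genuine neutron-flux excursion, stuck control-rod sensor) configurations:
  P(scram) = 0.077·0.934·0.678 + 0.7231·0.934·0.322 + 0.64926·0.066·0.678 + 0.894778·0.066·0.322
        = 0.048760 + 0.217471 + 0.029053 + 0.019016 = 0.314300
Configurations with genuine neutron-flux excursion contribute 0.048069, so
  P(genuine neutron-flux excursion | scram) = 0.048069 / 0.314300 ≈ 0.153

Pr[genuine neutron-flux excursion | scram] ≈ 0.153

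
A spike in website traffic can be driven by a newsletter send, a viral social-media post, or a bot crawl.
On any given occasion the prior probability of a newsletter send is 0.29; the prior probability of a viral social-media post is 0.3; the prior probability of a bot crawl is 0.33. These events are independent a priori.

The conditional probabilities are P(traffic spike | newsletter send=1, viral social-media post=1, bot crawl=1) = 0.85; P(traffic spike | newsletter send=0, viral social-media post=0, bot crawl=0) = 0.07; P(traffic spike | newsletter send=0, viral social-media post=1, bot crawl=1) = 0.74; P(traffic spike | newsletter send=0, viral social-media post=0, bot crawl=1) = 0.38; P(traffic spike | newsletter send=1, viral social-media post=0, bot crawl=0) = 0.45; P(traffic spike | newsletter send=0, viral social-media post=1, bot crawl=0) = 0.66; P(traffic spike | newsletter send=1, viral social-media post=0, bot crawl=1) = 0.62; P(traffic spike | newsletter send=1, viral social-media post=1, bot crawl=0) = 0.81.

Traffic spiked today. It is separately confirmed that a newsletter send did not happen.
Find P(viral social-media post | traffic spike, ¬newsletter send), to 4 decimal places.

P(viral social-media post | traffic spike, ¬newsletter send) ≈ 0.6306

Numerator (weight on configurations with viral social-media post): 0.132660 + 0.073260 = 0.205920
Normalizer over all consistent configurations: 0.07*0.7*0.67 + 0.38*0.7*0.33 + 0.66*0.3*0.67 + 0.74*0.3*0.33 = 0.326530
P(viral social-media post | traffic spike, ¬newsletter send) = 0.205920/0.326530 ≈ 0.6306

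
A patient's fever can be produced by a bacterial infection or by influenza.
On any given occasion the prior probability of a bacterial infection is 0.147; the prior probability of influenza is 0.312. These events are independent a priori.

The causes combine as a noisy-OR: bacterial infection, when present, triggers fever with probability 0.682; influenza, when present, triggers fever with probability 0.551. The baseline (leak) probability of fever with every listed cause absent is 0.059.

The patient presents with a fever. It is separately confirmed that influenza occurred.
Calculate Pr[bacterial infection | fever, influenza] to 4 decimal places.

Pr[bacterial infection | fever, influenza] ≈ 0.2053

Under noisy-OR, P(fever | causes) = 1 − (1−0.059)·∏(1−qᵢ) over the active causes.
P(fever | influenza) = 0.577491*0.853 + 0.865642*0.147 = 0.492600 + 0.127249 = 0.619849
Restricting to configurations with bacterial infection present: 0.865642*0.147 = 0.127249.
P(bacterial infection | fever, influenza) = 0.127249 / 0.619849 ≈ 0.2053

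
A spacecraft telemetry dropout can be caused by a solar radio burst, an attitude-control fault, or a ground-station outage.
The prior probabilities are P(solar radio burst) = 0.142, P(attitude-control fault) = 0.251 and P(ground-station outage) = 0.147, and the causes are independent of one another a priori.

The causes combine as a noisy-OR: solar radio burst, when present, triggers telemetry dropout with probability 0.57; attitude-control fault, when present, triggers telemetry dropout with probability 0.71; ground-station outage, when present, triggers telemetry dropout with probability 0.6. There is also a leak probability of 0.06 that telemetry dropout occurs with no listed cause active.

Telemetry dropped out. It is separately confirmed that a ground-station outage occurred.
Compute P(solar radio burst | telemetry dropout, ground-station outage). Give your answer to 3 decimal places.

Under noisy-OR, P(telemetry dropout | causes) = 1 − (1−0.06)·∏(1−qᵢ) over the active causes.
Weight on solar radio burst=true, given the evidence: 0.089162 + 0.033971 = 0.123133
The normalizing constant is 0.624×0.858×0.749 + 0.89096×0.858×0.251 + 0.83832×0.142×0.749 + 0.953113×0.142×0.251 = 0.716017
Posterior = 0.123133 / 0.716017 ≈ 0.172

P(solar radio burst | telemetry dropout, ground-station outage) ≈ 0.172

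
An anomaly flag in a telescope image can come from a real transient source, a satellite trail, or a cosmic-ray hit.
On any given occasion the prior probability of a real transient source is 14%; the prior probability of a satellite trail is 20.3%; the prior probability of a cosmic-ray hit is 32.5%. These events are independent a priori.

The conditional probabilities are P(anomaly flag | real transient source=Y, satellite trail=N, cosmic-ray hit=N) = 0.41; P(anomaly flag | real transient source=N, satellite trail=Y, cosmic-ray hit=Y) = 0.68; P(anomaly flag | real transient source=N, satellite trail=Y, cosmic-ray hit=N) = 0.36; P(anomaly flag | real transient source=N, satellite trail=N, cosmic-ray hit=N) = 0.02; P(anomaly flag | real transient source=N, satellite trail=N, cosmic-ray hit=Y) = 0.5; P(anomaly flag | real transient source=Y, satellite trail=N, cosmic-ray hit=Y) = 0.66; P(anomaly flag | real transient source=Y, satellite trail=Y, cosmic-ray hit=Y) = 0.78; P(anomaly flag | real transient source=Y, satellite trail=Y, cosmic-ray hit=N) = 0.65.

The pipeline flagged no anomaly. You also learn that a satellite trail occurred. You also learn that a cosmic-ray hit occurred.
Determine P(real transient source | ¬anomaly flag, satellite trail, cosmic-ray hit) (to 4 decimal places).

P(¬anomaly flag | satellite trail, cosmic-ray hit) = 0.32·0.86 + 0.22·0.14 = 0.275200 + 0.030800 = 0.306000
Restricting to configurations with real transient source present: 0.22·0.14 = 0.030800.
Hence the posterior is 0.030800/0.306000 ≈ 0.1007.

P(real transient source | ¬anomaly flag, satellite trail, cosmic-ray hit) ≈ 0.1007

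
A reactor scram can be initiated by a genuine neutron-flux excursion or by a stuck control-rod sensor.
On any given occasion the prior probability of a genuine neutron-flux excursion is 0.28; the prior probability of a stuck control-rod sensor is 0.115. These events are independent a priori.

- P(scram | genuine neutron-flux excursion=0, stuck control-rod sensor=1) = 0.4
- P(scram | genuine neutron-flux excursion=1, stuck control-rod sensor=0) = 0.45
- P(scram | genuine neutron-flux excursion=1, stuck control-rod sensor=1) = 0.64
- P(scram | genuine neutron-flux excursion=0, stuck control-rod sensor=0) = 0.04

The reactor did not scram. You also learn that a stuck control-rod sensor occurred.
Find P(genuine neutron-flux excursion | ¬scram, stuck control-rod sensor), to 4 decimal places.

P(¬scram | stuck control-rod sensor) = 0.6×0.72 + 0.36×0.28 = 0.432000 + 0.100800 = 0.532800
Of this, 0.100800 comes from 0.36×0.28 (the genuine neutron-flux excursion=true cases).
P(genuine neutron-flux excursion | ¬scram, stuck control-rod sensor) = 0.100800 / 0.532800 ≈ 0.1892

P(genuine neutron-flux excursion | ¬scram, stuck control-rod sensor) ≈ 0.1892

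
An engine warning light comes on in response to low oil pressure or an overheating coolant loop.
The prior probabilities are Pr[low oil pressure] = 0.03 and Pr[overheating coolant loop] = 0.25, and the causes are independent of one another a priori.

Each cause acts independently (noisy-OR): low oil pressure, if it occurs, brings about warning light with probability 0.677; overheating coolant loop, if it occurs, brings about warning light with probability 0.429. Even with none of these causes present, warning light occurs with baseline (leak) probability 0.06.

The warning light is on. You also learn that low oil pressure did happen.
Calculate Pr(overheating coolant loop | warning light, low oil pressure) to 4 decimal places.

Pr(overheating coolant loop | warning light, low oil pressure) ≈ 0.2835

Under noisy-OR, P(warning light | causes) = 1 − (1−0.06)·∏(1−qᵢ) over the active causes.
P(warning light | low oil pressure) = 0.69638×0.75 + 0.826633×0.25 = 0.522285 + 0.206658 = 0.728943
Of this, 0.206658 comes from 0.826633×0.25 (the overheating coolant loop=true cases).
Hence the posterior is 0.206658/0.728943 ≈ 0.2835.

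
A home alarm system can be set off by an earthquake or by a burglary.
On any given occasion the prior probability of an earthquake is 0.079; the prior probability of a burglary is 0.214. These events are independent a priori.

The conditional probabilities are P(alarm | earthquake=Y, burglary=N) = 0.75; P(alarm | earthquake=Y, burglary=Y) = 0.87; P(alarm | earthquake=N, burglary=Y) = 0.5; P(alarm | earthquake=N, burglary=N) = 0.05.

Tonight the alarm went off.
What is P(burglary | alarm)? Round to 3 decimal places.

Sum P(alarm|·) weighted by the priors over the 4 (earthquake, burglary) configurations:
  P(alarm) = 0.05·0.921·0.786 + 0.5·0.921·0.214 + 0.75·0.079·0.786 + 0.87·0.079·0.214
        = 0.036195 + 0.098547 + 0.046571 + 0.014708 = 0.196021
Keeping only the burglary-present terms gives 0.113255, so
  P(burglary | alarm) = 0.113255 / 0.196021 ≈ 0.578

P(burglary | alarm) ≈ 0.578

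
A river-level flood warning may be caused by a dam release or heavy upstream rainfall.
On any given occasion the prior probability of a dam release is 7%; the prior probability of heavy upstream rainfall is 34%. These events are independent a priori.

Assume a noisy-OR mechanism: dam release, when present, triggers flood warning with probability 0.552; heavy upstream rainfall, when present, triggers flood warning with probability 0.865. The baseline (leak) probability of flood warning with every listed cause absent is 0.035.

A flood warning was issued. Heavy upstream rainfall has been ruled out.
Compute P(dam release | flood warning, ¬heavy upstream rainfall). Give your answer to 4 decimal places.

Under noisy-OR, P(flood warning | causes) = 1 − (1−0.035)·∏(1−qᵢ) over the active causes.
Weight on dam release=true, given the evidence: 0.56768×0.07 = 0.039738
Normalizer over all consistent configurations: 0.035×0.93 + 0.56768×0.07 = 0.072288
Posterior = 0.039738 / 0.072288 ≈ 0.5497

P(dam release | flood warning, ¬heavy upstream rainfall) ≈ 0.5497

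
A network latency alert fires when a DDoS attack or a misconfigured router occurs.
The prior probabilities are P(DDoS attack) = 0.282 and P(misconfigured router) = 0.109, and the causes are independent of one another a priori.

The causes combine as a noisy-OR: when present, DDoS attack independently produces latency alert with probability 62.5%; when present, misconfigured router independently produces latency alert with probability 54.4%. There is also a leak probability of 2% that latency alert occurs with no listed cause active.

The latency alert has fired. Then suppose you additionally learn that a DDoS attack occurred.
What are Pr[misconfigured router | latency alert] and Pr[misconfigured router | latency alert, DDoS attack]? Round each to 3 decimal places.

Pr[misconfigured router | latency alert] ≈ 0.286; Pr[misconfigured router | latency alert, DDoS attack] ≈ 0.139

Under noisy-OR, P(latency alert | causes) = 1 − (1−0.02)·∏(1−qᵢ) over the active causes.
P(latency alert) = 0.02×0.718×0.891 + 0.55312×0.718×0.109 + 0.6325×0.282×0.891 + 0.83242×0.282×0.109 = 0.012795 + 0.043288 + 0.158923 + 0.025587 = 0.240593
Of this, 0.068875 comes from 0.043288 + 0.025587 (the misconfigured router=true cases).
Hence the posterior is 0.068875/0.240593 ≈ 0.286.

Now condition on the additional information:
By total probability over both values of misconfigured router:
  P(latency alert | DDoS attack) = 0.6325*0.891 + 0.83242*0.109
        = 0.563557 + 0.090734 = 0.654291
The terms with misconfigured router present sum to 0.090734, so
  P(misconfigured router | latency alert, DDoS attack) = 0.090734 / 0.654291 ≈ 0.139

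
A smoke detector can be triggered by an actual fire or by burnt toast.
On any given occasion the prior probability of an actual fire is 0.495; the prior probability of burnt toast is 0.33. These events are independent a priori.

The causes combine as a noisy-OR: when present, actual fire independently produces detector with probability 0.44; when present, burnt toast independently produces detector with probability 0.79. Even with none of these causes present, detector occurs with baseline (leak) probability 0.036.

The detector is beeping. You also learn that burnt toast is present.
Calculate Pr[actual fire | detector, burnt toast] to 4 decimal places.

Under noisy-OR, P(detector | causes) = 1 − (1−0.036)·∏(1−qᵢ) over the active causes.
By total probability over both values of actual fire:
  P(detector | burnt toast) = 0.79756*0.505 + 0.886634*0.495
        = 0.402768 + 0.438884 = 0.841652
Configurations with actual fire contribute 0.438884, so
  P(actual fire | detector, burnt toast) = 0.438884 / 0.841652 ≈ 0.5215

Pr[actual fire | detector, burnt toast] ≈ 0.5215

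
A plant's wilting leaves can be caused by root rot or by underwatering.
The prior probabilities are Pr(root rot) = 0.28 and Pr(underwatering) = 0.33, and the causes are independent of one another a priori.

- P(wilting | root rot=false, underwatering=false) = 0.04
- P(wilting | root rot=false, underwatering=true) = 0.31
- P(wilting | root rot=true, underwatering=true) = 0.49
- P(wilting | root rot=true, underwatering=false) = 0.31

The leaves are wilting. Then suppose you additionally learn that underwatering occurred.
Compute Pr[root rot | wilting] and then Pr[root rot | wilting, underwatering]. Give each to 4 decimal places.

Pr[root rot | wilting] ≈ 0.5267; Pr[root rot | wilting, underwatering] ≈ 0.3807

Sum P(wilting|·) weighted by the priors over the 4 (root rot, underwatering) configurations:
  P(wilting) = 0.04*0.72*0.67 + 0.31*0.72*0.33 + 0.31*0.28*0.67 + 0.49*0.28*0.33
        = 0.019296 + 0.073656 + 0.058156 + 0.045276 = 0.196384
Keeping only the root rot-present terms gives 0.103432, so
  P(root rot | wilting) = 0.103432 / 0.196384 ≈ 0.5267

Now also conditioning on underwatering=true:
Sum P(wilting|·) weighted by the priors over both values of root rot:
  P(wilting | underwatering) = 0.31·0.72 + 0.49·0.28
        = 0.223200 + 0.137200 = 0.360400
Keeping only the root rot-present terms gives 0.137200, so
  P(root rot | wilting, underwatering) = 0.137200 / 0.360400 ≈ 0.3807
The drop from 0.5267 to 0.3807 is the explaining-away (discounting) effect.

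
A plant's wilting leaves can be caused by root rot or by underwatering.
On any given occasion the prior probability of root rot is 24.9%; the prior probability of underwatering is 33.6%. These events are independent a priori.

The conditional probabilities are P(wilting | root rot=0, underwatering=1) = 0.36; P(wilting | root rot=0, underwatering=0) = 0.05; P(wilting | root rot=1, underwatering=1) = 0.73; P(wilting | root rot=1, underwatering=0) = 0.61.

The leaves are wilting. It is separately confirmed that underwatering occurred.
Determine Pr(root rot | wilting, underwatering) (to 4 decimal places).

Sum P(wilting|·) weighted by the priors over both values of root rot:
  P(wilting | underwatering) = 0.36·0.751 + 0.73·0.249
        = 0.270360 + 0.181770 = 0.452130
Configurations with root rot contribute 0.181770, so
  P(root rot | wilting, underwatering) = 0.181770 / 0.452130 ≈ 0.4020

Pr(root rot | wilting, underwatering) ≈ 0.4020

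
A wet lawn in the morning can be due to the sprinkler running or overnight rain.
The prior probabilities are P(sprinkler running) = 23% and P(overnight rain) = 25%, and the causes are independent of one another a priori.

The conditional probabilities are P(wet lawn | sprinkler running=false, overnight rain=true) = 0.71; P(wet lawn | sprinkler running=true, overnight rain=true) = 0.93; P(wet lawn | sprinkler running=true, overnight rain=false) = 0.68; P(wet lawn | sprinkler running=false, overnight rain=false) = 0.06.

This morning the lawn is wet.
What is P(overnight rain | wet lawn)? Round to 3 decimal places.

P(overnight rain | wet lawn) ≈ 0.556

Sum P(wet lawn|·) weighted by the priors over the 4 (sprinkler running, overnight rain) configurations:
  P(wet lawn) = 0.06*0.77*0.75 + 0.71*0.77*0.25 + 0.68*0.23*0.75 + 0.93*0.23*0.25
        = 0.034650 + 0.136675 + 0.117300 + 0.053475 = 0.342100
The terms with overnight rain present sum to 0.190150, so
  P(overnight rain | wet lawn) = 0.190150 / 0.342100 ≈ 0.556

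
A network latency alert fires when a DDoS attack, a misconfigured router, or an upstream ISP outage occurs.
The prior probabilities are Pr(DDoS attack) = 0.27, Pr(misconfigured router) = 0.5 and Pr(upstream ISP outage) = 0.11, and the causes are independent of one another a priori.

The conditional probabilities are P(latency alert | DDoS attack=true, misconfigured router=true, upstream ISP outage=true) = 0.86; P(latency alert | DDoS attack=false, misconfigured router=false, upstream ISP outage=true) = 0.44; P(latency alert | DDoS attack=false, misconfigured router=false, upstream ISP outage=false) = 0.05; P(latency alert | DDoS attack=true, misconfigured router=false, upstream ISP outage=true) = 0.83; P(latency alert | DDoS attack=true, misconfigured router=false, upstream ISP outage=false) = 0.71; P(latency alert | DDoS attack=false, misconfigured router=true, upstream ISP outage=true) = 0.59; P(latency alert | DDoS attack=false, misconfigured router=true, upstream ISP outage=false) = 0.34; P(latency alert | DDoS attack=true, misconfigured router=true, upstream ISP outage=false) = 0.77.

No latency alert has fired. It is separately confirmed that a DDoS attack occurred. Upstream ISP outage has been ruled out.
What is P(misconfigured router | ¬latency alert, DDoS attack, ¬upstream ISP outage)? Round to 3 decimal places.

P(misconfigured router | ¬latency alert, DDoS attack, ¬upstream ISP outage) ≈ 0.442

By total probability over both values of misconfigured router:
  P(¬latency alert | DDoS attack, ¬upstream ISP outage) = 0.29·0.5 + 0.23·0.5
        = 0.145000 + 0.115000 = 0.260000
The terms with misconfigured router present sum to 0.115000, so
  P(misconfigured router | ¬latency alert, DDoS attack, ¬upstream ISP outage) = 0.115000 / 0.260000 ≈ 0.442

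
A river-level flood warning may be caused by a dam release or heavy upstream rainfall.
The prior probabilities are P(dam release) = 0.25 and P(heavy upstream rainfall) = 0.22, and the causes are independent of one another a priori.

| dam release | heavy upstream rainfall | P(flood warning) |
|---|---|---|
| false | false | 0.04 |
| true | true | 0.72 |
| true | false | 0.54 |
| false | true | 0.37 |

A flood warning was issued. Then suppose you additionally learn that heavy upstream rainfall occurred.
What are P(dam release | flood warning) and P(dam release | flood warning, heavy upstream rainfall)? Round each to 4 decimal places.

P(dam release | flood warning) ≈ 0.6318; P(dam release | flood warning, heavy upstream rainfall) ≈ 0.3934

P(flood warning) = 0.04×0.75×0.78 + 0.37×0.75×0.22 + 0.54×0.25×0.78 + 0.72×0.25×0.22 = 0.023400 + 0.061050 + 0.105300 + 0.039600 = 0.229350
Restricting to configurations with dam release present: 0.105300 + 0.039600 = 0.144900.
Hence the posterior is 0.144900/0.229350 ≈ 0.6318.

Now condition on the additional information:
Enumerate both values of dam release and weight by the priors:
  P(flood warning | heavy upstream rainfall) = 0.37*0.75 + 0.72*0.25
        = 0.277500 + 0.180000 = 0.457500
The terms with dam release present sum to 0.180000, so
  P(dam release | flood warning, heavy upstream rainfall) = 0.180000 / 0.457500 ≈ 0.3934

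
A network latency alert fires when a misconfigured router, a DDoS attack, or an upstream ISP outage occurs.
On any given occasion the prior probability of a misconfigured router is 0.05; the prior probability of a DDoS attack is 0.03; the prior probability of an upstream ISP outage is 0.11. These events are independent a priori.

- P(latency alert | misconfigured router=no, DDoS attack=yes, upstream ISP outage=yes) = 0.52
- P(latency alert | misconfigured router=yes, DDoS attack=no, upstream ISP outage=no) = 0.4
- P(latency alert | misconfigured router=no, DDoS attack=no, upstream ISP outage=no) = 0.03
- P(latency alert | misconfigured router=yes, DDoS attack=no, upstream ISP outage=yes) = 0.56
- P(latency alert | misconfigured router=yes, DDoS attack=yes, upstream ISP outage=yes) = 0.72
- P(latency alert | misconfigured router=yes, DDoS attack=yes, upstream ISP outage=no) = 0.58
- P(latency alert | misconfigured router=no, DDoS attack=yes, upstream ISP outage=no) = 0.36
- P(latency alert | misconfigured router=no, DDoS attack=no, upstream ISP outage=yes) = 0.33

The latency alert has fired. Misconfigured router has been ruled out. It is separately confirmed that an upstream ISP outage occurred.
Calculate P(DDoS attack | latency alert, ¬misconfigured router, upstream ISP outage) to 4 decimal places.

P(DDoS attack | latency alert, ¬misconfigured router, upstream ISP outage) ≈ 0.0465

For the numerator, keep only DDoS attack=true terms: 0.52*0.03 = 0.015600
Normalizer over all consistent configurations: 0.33*0.97 + 0.52*0.03 = 0.335700
P(DDoS attack | latency alert, ¬misconfigured router, upstream ISP outage) = 0.015600/0.335700 ≈ 0.0465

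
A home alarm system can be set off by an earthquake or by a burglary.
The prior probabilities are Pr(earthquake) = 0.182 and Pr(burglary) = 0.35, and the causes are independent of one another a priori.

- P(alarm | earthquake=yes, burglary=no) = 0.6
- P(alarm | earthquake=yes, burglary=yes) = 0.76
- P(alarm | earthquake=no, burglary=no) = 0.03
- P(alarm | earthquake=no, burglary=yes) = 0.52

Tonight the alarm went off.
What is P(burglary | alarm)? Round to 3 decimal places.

Numerator (weight on configurations with burglary): 0.148876 + 0.048412 = 0.197288
Normalizer over all consistent configurations: 0.03*0.818*0.65 + 0.52*0.818*0.35 + 0.6*0.182*0.65 + 0.76*0.182*0.35 = 0.284219
P(burglary | alarm) = 0.197288/0.284219 ≈ 0.694

P(burglary | alarm) ≈ 0.694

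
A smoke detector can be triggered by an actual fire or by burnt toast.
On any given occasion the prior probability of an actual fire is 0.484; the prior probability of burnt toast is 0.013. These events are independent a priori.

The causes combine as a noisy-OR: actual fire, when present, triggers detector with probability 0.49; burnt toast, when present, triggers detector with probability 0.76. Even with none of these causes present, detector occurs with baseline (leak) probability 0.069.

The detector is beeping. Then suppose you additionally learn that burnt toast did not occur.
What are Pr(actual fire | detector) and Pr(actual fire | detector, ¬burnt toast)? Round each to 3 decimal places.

Under noisy-OR, P(detector | causes) = 1 − (1−0.069)·∏(1−qᵢ) over the active causes.
Weight on actual fire=true, given the evidence: 0.250887 + 0.005575 = 0.256462
Normalizer over all consistent configurations: 0.069·0.516·0.987 + 0.77656·0.516·0.013 + 0.52519·0.484·0.987 + 0.886046·0.484·0.013 = 0.296812
Posterior = 0.256462 / 0.296812 ≈ 0.864

Now also conditioning on burnt toast≠true:
For the numerator, keep only actual fire=true terms: 0.52519×0.484 = 0.254192
The normalizing constant is 0.069×0.516 + 0.52519×0.484 = 0.289796
Posterior = 0.254192 / 0.289796 ≈ 0.877
With burnt toast excluded, actual fire must carry more of the explanatory weight for the detector.

Pr(actual fire | detector) ≈ 0.864; Pr(actual fire | detector, ¬burnt toast) ≈ 0.877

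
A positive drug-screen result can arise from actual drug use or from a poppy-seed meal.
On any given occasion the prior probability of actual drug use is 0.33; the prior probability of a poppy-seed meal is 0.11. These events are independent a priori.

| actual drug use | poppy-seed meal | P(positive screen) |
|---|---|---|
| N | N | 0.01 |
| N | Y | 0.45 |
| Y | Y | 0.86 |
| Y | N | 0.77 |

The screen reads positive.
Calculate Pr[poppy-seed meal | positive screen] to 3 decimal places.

Sum P(positive screen|·) weighted by the priors over the 4 (actual drug use, poppy-seed meal) configurations:
  P(positive screen) = 0.01×0.67×0.89 + 0.45×0.67×0.11 + 0.77×0.33×0.89 + 0.86×0.33×0.11
        = 0.005963 + 0.033165 + 0.226149 + 0.031218 = 0.296495
Keeping only the poppy-seed meal-present terms gives 0.064383, so
  P(poppy-seed meal | positive screen) = 0.064383 / 0.296495 ≈ 0.217

Pr[poppy-seed meal | positive screen] ≈ 0.217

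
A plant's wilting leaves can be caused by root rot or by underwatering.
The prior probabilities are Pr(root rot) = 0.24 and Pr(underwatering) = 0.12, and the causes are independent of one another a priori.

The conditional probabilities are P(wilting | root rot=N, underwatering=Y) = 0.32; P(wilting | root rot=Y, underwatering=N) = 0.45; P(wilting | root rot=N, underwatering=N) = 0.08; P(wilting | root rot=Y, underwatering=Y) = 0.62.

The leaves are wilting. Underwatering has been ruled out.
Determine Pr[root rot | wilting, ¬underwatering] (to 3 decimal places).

For the numerator, keep only root rot=true terms: 0.45*0.24 = 0.108000
The normalizing constant is 0.08*0.76 + 0.45*0.24 = 0.168800
Posterior = 0.108000 / 0.168800 ≈ 0.640

Pr[root rot | wilting, ¬underwatering] ≈ 0.640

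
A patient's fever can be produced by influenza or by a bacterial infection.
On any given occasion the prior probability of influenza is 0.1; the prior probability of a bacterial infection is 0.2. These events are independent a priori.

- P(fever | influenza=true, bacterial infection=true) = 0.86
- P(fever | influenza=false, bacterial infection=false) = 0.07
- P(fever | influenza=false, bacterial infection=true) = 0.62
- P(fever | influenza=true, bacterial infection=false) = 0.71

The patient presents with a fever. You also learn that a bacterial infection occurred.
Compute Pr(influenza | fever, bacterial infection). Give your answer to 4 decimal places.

By total probability over both values of influenza:
  P(fever | bacterial infection) = 0.62·0.9 + 0.86·0.1
        = 0.558000 + 0.086000 = 0.644000
The terms with influenza present sum to 0.086000, so
  P(influenza | fever, bacterial infection) = 0.086000 / 0.644000 ≈ 0.1335

Pr(influenza | fever, bacterial infection) ≈ 0.1335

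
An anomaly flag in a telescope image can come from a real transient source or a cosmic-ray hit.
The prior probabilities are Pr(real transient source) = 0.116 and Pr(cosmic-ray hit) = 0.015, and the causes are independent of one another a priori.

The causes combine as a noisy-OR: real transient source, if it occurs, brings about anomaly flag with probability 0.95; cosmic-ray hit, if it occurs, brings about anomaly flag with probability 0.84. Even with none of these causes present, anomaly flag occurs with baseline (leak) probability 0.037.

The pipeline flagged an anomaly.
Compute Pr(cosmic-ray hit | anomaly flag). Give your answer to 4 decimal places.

Under noisy-OR, P(anomaly flag | causes) = 1 − (1−0.037)·∏(1−qᵢ) over the active causes.
P(anomaly flag) = 0.037×0.884×0.985 + 0.84592×0.884×0.015 + 0.95185×0.116×0.985 + 0.992296×0.116×0.015 = 0.032217 + 0.011217 + 0.108758 + 0.001727 = 0.153919
Restricting to configurations with cosmic-ray hit present: 0.011217 + 0.001727 = 0.012944.
P(cosmic-ray hit | anomaly flag) = 0.012944 / 0.153919 ≈ 0.0841

Pr(cosmic-ray hit | anomaly flag) ≈ 0.0841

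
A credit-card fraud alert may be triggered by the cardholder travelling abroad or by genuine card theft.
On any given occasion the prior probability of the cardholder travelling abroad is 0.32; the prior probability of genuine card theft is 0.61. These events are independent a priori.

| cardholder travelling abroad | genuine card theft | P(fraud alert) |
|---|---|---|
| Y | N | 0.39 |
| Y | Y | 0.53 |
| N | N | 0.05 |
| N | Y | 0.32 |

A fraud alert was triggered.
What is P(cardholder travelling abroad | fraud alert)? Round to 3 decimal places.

Enumerate the 4 (cardholder travelling abroad, genuine card theft) configurations and weight by the priors:
  P(fraud alert) = 0.05·0.68·0.39 + 0.32·0.68·0.61 + 0.39·0.32·0.39 + 0.53·0.32·0.61
        = 0.013260 + 0.132736 + 0.048672 + 0.103456 = 0.298124
Configurations with cardholder travelling abroad contribute 0.152128, so
  P(cardholder travelling abroad | fraud alert) = 0.152128 / 0.298124 ≈ 0.510

P(cardholder travelling abroad | fraud alert) ≈ 0.510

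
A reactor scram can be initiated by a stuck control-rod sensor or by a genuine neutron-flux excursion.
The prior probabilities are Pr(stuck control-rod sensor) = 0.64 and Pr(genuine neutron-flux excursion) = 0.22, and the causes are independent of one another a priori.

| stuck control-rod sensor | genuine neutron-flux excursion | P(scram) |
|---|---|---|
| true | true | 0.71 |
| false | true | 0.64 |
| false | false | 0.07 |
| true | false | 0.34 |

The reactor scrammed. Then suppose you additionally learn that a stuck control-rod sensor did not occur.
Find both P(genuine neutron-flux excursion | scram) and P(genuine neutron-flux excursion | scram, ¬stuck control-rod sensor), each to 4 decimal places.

For the numerator, keep only genuine neutron-flux excursion=true terms: 0.050688 + 0.099968 = 0.150656
Denominator P(scram): 0.07·0.36·0.78 + 0.64·0.36·0.22 + 0.34·0.64·0.78 + 0.71·0.64·0.22 = 0.340040
P(genuine neutron-flux excursion | scram) = 0.150656/0.340040 ≈ 0.4431

Now also conditioning on stuck control-rod sensor≠true:
P(scram | ¬stuck control-rod sensor) = 0.07·0.78 + 0.64·0.22 = 0.054600 + 0.140800 = 0.195400
Of this, 0.140800 comes from 0.64·0.22 (the genuine neutron-flux excursion=true cases).
Hence the posterior is 0.140800/0.195400 ≈ 0.7206.

P(genuine neutron-flux excursion | scram) ≈ 0.4431; P(genuine neutron-flux excursion | scram, ¬stuck control-rod sensor) ≈ 0.7206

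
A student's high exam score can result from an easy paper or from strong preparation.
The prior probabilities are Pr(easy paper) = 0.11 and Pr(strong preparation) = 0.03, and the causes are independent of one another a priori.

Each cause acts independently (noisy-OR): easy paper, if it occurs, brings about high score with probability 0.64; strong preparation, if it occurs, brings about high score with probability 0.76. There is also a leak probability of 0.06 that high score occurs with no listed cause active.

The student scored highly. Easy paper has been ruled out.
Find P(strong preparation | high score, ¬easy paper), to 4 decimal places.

Under noisy-OR, P(high score | causes) = 1 − (1−0.06)·∏(1−qᵢ) over the active causes.
Sum P(high score|·) weighted by the priors over both values of strong preparation:
  P(high score | ¬easy paper) = 0.06·0.97 + 0.7744·0.03
        = 0.058200 + 0.023232 = 0.081432
Keeping only the strong preparation-present terms gives 0.023232, so
  P(strong preparation | high score, ¬easy paper) = 0.023232 / 0.081432 ≈ 0.2853

P(strong preparation | high score, ¬easy paper) ≈ 0.2853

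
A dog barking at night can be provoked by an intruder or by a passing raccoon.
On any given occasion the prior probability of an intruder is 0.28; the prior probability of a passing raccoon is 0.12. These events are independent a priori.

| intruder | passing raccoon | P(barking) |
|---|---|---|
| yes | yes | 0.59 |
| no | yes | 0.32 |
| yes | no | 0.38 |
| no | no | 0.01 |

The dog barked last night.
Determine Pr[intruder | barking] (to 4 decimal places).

For the numerator, keep only intruder=true terms: 0.093632 + 0.019824 = 0.113456
The normalizing constant is 0.01·0.72·0.88 + 0.32·0.72·0.12 + 0.38·0.28·0.88 + 0.59·0.28·0.12 = 0.147440
Posterior = 0.113456 / 0.147440 ≈ 0.7695

Pr[intruder | barking] ≈ 0.7695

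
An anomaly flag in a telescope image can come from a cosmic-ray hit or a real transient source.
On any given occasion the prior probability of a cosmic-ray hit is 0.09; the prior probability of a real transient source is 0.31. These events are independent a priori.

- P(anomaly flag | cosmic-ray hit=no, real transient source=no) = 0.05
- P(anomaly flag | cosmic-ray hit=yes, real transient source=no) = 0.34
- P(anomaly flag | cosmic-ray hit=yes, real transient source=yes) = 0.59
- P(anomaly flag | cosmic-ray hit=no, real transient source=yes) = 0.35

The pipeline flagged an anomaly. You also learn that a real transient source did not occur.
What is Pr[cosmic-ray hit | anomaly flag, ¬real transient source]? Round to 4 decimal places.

P(anomaly flag | ¬real transient source) = 0.05·0.91 + 0.34·0.09 = 0.045500 + 0.030600 = 0.076100
Of this, 0.030600 comes from 0.34·0.09 (the cosmic-ray hit=true cases).
So P(cosmic-ray hit | anomaly flag, ¬real transient source) = 0.030600/0.076100 ≈ 0.4021.

Pr[cosmic-ray hit | anomaly flag, ¬real transient source] ≈ 0.4021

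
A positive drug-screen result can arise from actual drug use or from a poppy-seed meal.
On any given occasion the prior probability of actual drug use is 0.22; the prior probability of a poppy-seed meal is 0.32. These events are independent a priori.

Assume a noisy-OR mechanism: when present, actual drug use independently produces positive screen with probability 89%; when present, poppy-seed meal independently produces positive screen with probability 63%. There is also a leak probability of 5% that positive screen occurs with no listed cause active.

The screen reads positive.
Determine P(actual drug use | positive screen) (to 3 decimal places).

Under noisy-OR, P(positive screen | causes) = 1 − (1−0.05)·∏(1−qᵢ) over the active causes.
For the numerator, keep only actual drug use=true terms: 0.133967 + 0.067678 = 0.201645
The normalizing constant is 0.05·0.78·0.68 + 0.6485·0.78·0.32 + 0.8955·0.22·0.68 + 0.961335·0.22·0.32 = 0.390031
P(actual drug use | positive screen) = 0.201645/0.390031 ≈ 0.517

P(actual drug use | positive screen) ≈ 0.517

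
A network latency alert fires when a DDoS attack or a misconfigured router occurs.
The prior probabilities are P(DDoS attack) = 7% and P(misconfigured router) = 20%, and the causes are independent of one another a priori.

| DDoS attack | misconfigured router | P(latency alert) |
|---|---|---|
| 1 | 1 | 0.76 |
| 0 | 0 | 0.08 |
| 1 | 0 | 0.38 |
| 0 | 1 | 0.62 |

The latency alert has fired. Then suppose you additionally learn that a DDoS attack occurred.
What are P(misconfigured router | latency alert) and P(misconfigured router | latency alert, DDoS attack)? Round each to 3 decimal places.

P(misconfigured router | latency alert) ≈ 0.609; P(misconfigured router | latency alert, DDoS attack) ≈ 0.333

P(latency alert) = 0.08*0.93*0.8 + 0.62*0.93*0.2 + 0.38*0.07*0.8 + 0.76*0.07*0.2 = 0.059520 + 0.115320 + 0.021280 + 0.010640 = 0.206760
The misconfigured router-present share is 0.115320 + 0.010640 = 0.125960.
So P(misconfigured router | latency alert) = 0.125960/0.206760 ≈ 0.609.

With the extra evidence:
P(latency alert | DDoS attack) = 0.38*0.8 + 0.76*0.2 = 0.304000 + 0.152000 = 0.456000
The misconfigured router-present share is 0.76*0.2 = 0.152000.
So P(misconfigured router | latency alert, DDoS attack) = 0.152000/0.456000 ≈ 0.333.
Conditioning on DDoS attack lowers the posterior on misconfigured router: the classic explaining-away effect in a common-effect structure.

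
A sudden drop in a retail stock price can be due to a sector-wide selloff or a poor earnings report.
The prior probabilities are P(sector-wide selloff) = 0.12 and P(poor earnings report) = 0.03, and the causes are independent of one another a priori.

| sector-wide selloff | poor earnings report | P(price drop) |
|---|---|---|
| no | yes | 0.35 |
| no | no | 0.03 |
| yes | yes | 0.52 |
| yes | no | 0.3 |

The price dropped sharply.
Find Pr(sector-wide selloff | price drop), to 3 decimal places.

P(price drop) = 0.03×0.88×0.97 + 0.35×0.88×0.03 + 0.3×0.12×0.97 + 0.52×0.12×0.03 = 0.025608 + 0.009240 + 0.034920 + 0.001872 = 0.071640
The sector-wide selloff-present share is 0.034920 + 0.001872 = 0.036792.
Hence the posterior is 0.036792/0.071640 ≈ 0.514.

Pr(sector-wide selloff | price drop) ≈ 0.514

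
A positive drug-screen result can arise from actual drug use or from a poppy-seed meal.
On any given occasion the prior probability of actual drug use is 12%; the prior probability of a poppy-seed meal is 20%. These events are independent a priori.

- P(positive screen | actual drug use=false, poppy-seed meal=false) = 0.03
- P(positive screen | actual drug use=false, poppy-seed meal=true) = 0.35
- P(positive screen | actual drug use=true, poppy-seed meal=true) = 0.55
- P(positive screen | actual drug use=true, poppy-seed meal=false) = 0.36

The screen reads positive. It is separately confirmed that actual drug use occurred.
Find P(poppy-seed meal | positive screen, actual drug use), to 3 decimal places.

P(poppy-seed meal | positive screen, actual drug use) ≈ 0.276

For the numerator, keep only poppy-seed meal=true terms: 0.55×0.2 = 0.110000
Normalizer over all consistent configurations: 0.36×0.8 + 0.55×0.2 = 0.398000
P(poppy-seed meal | positive screen, actual drug use) = 0.110000/0.398000 ≈ 0.276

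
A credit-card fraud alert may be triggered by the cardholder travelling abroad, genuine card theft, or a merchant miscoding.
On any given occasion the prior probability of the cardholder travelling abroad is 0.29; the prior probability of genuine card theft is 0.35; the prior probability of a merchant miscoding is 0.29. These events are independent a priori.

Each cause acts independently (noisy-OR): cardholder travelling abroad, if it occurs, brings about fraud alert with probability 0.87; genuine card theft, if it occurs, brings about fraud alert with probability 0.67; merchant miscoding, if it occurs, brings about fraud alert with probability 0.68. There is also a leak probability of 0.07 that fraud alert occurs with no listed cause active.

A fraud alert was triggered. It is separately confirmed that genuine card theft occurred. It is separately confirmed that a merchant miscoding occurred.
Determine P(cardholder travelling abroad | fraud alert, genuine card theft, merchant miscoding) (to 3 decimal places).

Under noisy-OR, P(fraud alert | causes) = 1 − (1−0.07)·∏(1−qᵢ) over the active causes.
P(fraud alert | genuine card theft, merchant miscoding) = 0.901792×0.71 + 0.987233×0.29 = 0.640272 + 0.286298 = 0.926570
Restricting to configurations with cardholder travelling abroad present: 0.987233×0.29 = 0.286298.
Hence the posterior is 0.286298/0.926570 ≈ 0.309.

P(cardholder travelling abroad | fraud alert, genuine card theft, merchant miscoding) ≈ 0.309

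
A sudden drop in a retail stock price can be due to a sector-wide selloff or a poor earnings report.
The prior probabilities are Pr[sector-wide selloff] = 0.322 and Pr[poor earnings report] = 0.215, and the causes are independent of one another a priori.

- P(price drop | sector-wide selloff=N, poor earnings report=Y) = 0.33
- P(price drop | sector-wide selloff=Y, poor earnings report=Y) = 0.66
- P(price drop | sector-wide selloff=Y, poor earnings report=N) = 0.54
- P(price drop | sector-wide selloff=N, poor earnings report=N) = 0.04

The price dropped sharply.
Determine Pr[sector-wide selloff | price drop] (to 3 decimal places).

Pr[sector-wide selloff | price drop] ≈ 0.724

P(price drop) = 0.04*0.678*0.785 + 0.33*0.678*0.215 + 0.54*0.322*0.785 + 0.66*0.322*0.215 = 0.021289 + 0.048104 + 0.136496 + 0.045692 = 0.251581
Of this, 0.182188 comes from 0.136496 + 0.045692 (the sector-wide selloff=true cases).
Hence the posterior is 0.182188/0.251581 ≈ 0.724.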